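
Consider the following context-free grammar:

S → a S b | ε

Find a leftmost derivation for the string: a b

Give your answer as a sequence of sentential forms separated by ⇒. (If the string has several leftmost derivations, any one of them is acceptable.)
Start with S.
Step 1: the leftmost non-terminal is S; apply S → a S b:  a S b
Step 2: the leftmost non-terminal is S; apply S → ε:  a b

Final answer: S ⇒ a S b ⇒ a b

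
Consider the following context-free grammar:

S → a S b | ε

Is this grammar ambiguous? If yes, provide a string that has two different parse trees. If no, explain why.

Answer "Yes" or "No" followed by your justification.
At every step exactly one production applies: if the remaining string to generate is non-empty it starts with a and ends with b, forcing S → a S b; if it is empty, S → ε is forced. Hence each string a^n b^n has exactly one derivation (S → a S b applied n times, then S → ε) and one parse tree.

Final answer: No - the grammar is unambiguous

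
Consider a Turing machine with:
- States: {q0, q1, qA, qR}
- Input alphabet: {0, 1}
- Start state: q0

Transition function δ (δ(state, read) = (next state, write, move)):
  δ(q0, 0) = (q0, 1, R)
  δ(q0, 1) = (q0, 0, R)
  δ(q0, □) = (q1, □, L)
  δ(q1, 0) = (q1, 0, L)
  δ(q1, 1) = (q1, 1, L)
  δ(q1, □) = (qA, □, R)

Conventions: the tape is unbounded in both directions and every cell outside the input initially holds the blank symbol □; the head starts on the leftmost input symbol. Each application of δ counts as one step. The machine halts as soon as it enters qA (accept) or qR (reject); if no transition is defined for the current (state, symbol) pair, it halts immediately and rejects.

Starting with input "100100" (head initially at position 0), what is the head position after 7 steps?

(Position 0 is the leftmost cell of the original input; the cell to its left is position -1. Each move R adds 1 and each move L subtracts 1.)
Step 0: [q0]100100 (head at position 0)
Step 1: δ(q0, 1) = (q0, 0, R)  ⊢  0[q0]00100 (head at position 1)
Step 2: δ(q0, 0) = (q0, 1, R)  ⊢  01[q0]0100 (head at position 2)
Step 3: δ(q0, 0) = (q0, 1, R)  ⊢  011[q0]100 (head at position 3)
Step 4: δ(q0, 1) = (q0, 0, R)  ⊢  0110[q0]00 (head at position 4)
Step 5: δ(q0, 0) = (q0, 1, R)  ⊢  01101[q0]0 (head at position 5)
Step 6: δ(q0, 0) = (q0, 1, R)  ⊢  011011[q0]□ (head at position 6)
Step 7: δ(q0, □) = (q1, □, L)  ⊢  01101[q1]1□ (head at position 5)
Head position after 7 steps: 5

Final answer: Position 5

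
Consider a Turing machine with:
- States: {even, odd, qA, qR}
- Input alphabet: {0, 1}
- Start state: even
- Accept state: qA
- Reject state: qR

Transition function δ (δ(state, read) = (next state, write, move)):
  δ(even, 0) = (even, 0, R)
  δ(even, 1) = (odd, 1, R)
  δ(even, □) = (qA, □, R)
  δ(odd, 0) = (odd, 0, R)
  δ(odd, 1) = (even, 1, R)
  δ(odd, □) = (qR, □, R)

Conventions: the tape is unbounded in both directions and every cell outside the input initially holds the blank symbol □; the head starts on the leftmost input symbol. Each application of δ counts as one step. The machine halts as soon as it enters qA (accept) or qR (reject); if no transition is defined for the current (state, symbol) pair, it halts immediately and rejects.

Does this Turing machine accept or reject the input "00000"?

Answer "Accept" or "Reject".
Step 0: [even]00000 (head at position 0)
Step 1: δ(even, 0) = (even, 0, R)  ⊢  0[even]0000 (head at position 1)
Step 2: δ(even, 0) = (even, 0, R)  ⊢  00[even]000 (head at position 2)
Step 3: δ(even, 0) = (even, 0, R)  ⊢  000[even]00 (head at position 3)
Step 4: δ(even, 0) = (even, 0, R)  ⊢  0000[even]0 (head at position 4)
Step 5: δ(even, 0) = (even, 0, R)  ⊢  00000[even]□ (head at position 5)
Step 6: δ(even, □) = (qA, □, R)  ⊢  00000□[qA]□ (head at position 6)
The machine is in qA, so it halts and accepts.

Final answer: Accept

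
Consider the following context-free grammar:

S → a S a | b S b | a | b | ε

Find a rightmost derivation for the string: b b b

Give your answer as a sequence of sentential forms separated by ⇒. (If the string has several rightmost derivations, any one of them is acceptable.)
Start with S.
Step 1: the rightmost non-terminal is S; apply S → b S b:  b S b
Step 2: the rightmost non-terminal is S; apply S → b:  b b b

Final answer: S ⇒ b S b ⇒ b b b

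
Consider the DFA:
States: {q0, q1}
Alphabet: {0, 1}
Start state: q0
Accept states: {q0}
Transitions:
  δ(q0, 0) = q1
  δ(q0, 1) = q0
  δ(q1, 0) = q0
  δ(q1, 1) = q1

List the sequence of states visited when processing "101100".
Starting at q0
Read '1': q0 -> q0
Read '0': q0 -> q1
Read '1': q1 -> q1
Read '1': q1 -> q1
Read '0': q1 -> q0
Read '0': q0 -> q1

Final answer: q0 -> q0 -> q1 -> q1 -> q1 -> q0 -> q1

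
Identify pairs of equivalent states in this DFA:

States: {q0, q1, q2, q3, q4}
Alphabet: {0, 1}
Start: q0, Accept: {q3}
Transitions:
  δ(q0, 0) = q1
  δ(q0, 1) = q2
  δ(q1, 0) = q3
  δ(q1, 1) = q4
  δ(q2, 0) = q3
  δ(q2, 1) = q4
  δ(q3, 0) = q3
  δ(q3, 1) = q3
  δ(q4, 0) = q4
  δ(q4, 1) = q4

Using the table-filling algorithm:
Round 0 – mark pairs where exactly one state is accepting: (q0,q3), (q1,q3), (q2,q3), (q3,q4)
Round 1 – newly marked: (q0,q1) [on 0: q1 vs q3, already marked]; (q0,q2) [on 0: q1 vs q3, already marked]; (q1,q4) [on 0: q3 vs q4, already marked]; (q2,q4) [on 0: q3 vs q4, already marked]
Round 2 – newly marked: (q0,q4) [on 0: q1 vs q4, already marked]
No further pairs can be marked.
(q1, q2) unmarked: δ(q1,0)=q3, δ(q2,0)=q3; δ(q1,1)=q4, δ(q2,1)=q4 → equivalent
Equivalent pairs: (q1, q2)

Final answer: Equivalent pairs: (q1, q2)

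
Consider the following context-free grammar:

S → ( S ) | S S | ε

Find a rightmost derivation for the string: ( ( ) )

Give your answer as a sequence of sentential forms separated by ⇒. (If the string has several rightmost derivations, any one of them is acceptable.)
Start with S.
Step 1: the rightmost non-terminal is S; apply S → ( S ):  ( S )
Step 2: the rightmost non-terminal is S; apply S → ( S ):  ( ( S ) )
Step 3: the rightmost non-terminal is S; apply S → ε:  ( ( ) )

Final answer: S ⇒ ( S ) ⇒ ( ( S ) ) ⇒ ( ( ) )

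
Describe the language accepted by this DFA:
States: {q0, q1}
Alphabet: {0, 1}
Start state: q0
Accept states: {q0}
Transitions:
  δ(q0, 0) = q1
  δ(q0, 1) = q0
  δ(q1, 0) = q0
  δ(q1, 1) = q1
Analyzing the DFA structure:
Start state: q0
Accept states: {q0}
Interpreting what each state remembers (checking against the transitions):
  q0: an even number of 0s has been read so far
  q1: an odd number of 0s has been read so far
  δ(q0, 0): in q0 (an even number of 0s has been read so far), after reading 0 we have: an odd number of 0s has been read so far → q1
  δ(q0, 1): in q0 (an even number of 0s has been read so far), after reading 1 we have: an even number of 0s has been read so far → q0
  δ(q1, 0): in q1 (an odd number of 0s has been read so far), after reading 0 we have: an even number of 0s has been read so far → q0
  δ(q1, 1): in q1 (an odd number of 0s has been read so far), after reading 1 we have: an odd number of 0s has been read so far → q1
A string is accepted iff it ends in {q0}, i.e. an even number of 0s has been read so far.
Language: All binary strings with an even number of 0s

Final answer: All binary strings with an even number of 0s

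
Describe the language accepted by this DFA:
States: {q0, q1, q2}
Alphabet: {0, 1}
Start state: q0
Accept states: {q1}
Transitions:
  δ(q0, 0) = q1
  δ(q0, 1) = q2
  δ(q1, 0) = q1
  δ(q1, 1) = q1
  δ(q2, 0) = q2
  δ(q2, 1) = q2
Analyzing the DFA structure:
Start state: q0
Accept states: {q1}
Interpreting what each state remembers (checking against the transitions):
  q0: nothing has been read yet
  q1: the first symbol was 0
  q2: the first symbol was 1 (trap state)
  δ(q0, 0): in q0 (nothing has been read yet), after reading 0 we have: the first symbol was 0 → q1
  δ(q0, 1): in q0 (nothing has been read yet), after reading 1 we have: the first symbol was 1 (trap state) → q2
  δ(q1, 0): in q1 (the first symbol was 0), after reading 0 we have: the first symbol was 0 → q1
  δ(q1, 1): in q1 (the first symbol was 0), after reading 1 we have: the first symbol was 0 → q1
  δ(q2, 0): in q2 (the first symbol was 1 (trap state)), after reading 0 we have: the first symbol was 1 (trap state) → q2
  δ(q2, 1): in q2 (the first symbol was 1 (trap state)), after reading 1 we have: the first symbol was 1 (trap state) → q2
A string is accepted iff it ends in {q1}, i.e. the first symbol was 0.
Language: All binary strings starting with 0

Final answer: All binary strings starting with 0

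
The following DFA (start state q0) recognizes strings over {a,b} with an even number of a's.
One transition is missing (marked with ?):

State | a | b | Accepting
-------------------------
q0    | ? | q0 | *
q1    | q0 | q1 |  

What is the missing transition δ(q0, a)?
q1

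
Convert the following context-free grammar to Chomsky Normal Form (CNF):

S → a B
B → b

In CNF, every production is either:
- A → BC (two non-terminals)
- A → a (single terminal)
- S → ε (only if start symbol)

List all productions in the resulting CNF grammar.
The grammar has no ε-productions or unit productions to eliminate.
S → a B has terminal a in a right-hand side of length ≥ 2: introduce T_a → a and use T_a in place of a.
B → b is already in CNF (single terminal) – keep it.
S → a B becomes S → T_a B.
Resulting CNF grammar (3 productions): T_a → a; B → b; S → T_a B

Final answer: T_a → a; B → b; S → T_a B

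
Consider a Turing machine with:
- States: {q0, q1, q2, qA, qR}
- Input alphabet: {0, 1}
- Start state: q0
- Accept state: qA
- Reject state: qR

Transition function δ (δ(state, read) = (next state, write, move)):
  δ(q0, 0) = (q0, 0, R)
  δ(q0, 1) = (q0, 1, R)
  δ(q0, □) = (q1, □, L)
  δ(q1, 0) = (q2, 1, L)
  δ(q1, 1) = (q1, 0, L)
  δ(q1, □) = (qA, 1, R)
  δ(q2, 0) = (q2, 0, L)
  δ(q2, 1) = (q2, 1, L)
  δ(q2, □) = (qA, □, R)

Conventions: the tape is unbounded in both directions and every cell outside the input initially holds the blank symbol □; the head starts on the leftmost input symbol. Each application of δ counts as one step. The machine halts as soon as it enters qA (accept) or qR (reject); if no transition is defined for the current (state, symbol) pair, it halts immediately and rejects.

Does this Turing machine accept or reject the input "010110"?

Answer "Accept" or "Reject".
Step 0: [q0]010110 (head at position 0)
Step 1: δ(q0, 0) = (q0, 0, R)  ⊢  0[q0]10110 (head at position 1)
Step 2: δ(q0, 1) = (q0, 1, R)  ⊢  01[q0]0110 (head at position 2)
Step 3: δ(q0, 0) = (q0, 0, R)  ⊢  010[q0]110 (head at position 3)
Step 4: δ(q0, 1) = (q0, 1, R)  ⊢  0101[q0]10 (head at position 4)
Step 5: δ(q0, 1) = (q0, 1, R)  ⊢  01011[q0]0 (head at position 5)
Step 6: δ(q0, 0) = (q0, 0, R)  ⊢  010110[q0]□ (head at position 6)
Step 7: δ(q0, □) = (q1, □, L)  ⊢  01011[q1]0□ (head at position 5)
Step 8: δ(q1, 0) = (q2, 1, L)  ⊢  0101[q2]11□ (head at position 4)
Step 9: δ(q2, 1) = (q2, 1, L)  ⊢  010[q2]111□ (head at position 3)
Step 10: δ(q2, 1) = (q2, 1, L)  ⊢  01[q2]0111□ (head at position 2)
Step 11: δ(q2, 0) = (q2, 0, L)  ⊢  0[q2]10111□ (head at position 1)
Step 12: δ(q2, 1) = (q2, 1, L)  ⊢  [q2]010111□ (head at position 0)
Step 13: δ(q2, 0) = (q2, 0, L)  ⊢  [q2]□010111□ (head at position -1)
Step 14: δ(q2, □) = (qA, □, R)  ⊢  □[qA]010111□ (head at position 0)
The machine is in qA, so it halts and accepts.

Final answer: Accept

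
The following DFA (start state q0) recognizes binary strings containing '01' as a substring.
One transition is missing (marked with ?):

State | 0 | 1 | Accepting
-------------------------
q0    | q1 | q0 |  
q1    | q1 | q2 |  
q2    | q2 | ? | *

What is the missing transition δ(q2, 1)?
q2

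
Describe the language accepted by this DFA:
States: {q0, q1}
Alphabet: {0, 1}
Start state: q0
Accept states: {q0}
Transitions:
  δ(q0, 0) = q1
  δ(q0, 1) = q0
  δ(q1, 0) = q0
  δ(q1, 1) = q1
Analyzing the DFA structure:
Start state: q0
Accept states: {q0}
Interpreting what each state remembers (checking against the transitions):
  q0: an even number of 0s has been read so far
  q1: an odd number of 0s has been read so far
  δ(q0, 0): in q0 (an even number of 0s has been read so far), after reading 0 we have: an odd number of 0s has been read so far → q1
  δ(q0, 1): in q0 (an even number of 0s has been read so far), after reading 1 we have: an even number of 0s has been read so far → q0
  δ(q1, 0): in q1 (an odd number of 0s has been read so far), after reading 0 we have: an even number of 0s has been read so far → q0
  δ(q1, 1): in q1 (an odd number of 0s has been read so far), after reading 1 we have: an odd number of 0s has been read so far → q1
A string is accepted iff it ends in {q0}, i.e. an even number of 0s has been read so far.
Language: All binary strings with an even number of 0s

Final answer: All binary strings with an even number of 0s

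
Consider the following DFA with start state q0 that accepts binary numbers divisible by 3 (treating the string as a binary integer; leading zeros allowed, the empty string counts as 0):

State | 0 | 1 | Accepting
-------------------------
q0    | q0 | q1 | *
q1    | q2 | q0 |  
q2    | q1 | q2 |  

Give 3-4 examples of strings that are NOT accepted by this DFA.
Any strings that end in a non-accepting state work; for example:
"001": q0 → q0 → q0 → q1; q1 is not accepting → rejected
"111": q0 → q1 → q0 → q1; q1 is not accepting → rejected
"0010": q0 → q0 → q0 → q1 → q2; q2 is not accepting → rejected
"1110": q0 → q1 → q0 → q1 → q2; q2 is not accepting → rejected

Final answer: "001", "111", "0010", "1110"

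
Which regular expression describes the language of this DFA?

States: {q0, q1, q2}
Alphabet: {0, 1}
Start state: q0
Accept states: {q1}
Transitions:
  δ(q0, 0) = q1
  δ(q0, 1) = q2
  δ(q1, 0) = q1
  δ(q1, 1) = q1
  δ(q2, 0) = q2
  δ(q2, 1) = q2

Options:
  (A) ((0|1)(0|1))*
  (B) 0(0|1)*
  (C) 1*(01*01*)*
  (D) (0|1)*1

Testing sample strings against the DFA:
  '00' -> accepted
  '1110' -> rejected
  '11011' -> rejected
  '1011' -> rejected
Checking each option for a counterexample:
  (A) ((0|1)(0|1))*: ε is rejected by the DFA but matches the regex → eliminated
  (B) 0(0|1)*: agrees with the DFA on all strings of length ≤ 4
  (C) 1*(01*01*)*: ε is rejected by the DFA but matches the regex → eliminated
  (D) (0|1)*1: '0' is accepted by the DFA but does not match the regex → eliminated
Only (B) 0(0|1)* is consistent with the DFA.

Final answer: (B) 0(0|1)*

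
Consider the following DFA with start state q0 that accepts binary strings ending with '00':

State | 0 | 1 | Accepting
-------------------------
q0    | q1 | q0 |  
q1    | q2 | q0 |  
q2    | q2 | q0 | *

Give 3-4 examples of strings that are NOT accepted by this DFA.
Any strings that end in a non-accepting state work; for example:
"10": q0 → q0 → q1; q1 is not accepting → rejected
"0101": q0 → q1 → q0 → q1 → q0; q0 is not accepting → rejected
"0111": q0 → q1 → q0 → q0 → q0; q0 is not accepting → rejected
"1111": q0 → q0 → q0 → q0 → q0; q0 is not accepting → rejected

Final answer: "10", "0101", "0111", "1111"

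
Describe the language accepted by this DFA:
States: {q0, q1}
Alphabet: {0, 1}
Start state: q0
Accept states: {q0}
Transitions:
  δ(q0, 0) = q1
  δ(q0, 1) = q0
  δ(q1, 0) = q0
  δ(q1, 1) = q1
Analyzing the DFA structure:
Start state: q0
Accept states: {q0}
Interpreting what each state remembers (checking against the transitions):
  q0: an even number of 0s has been read so far
  q1: an odd number of 0s has been read so far
  δ(q0, 0): in q0 (an even number of 0s has been read so far), after reading 0 we have: an odd number of 0s has been read so far → q1
  δ(q0, 1): in q0 (an even number of 0s has been read so far), after reading 1 we have: an even number of 0s has been read so far → q0
  δ(q1, 0): in q1 (an odd number of 0s has been read so far), after reading 0 we have: an even number of 0s has been read so far → q0
  δ(q1, 1): in q1 (an odd number of 0s has been read so far), after reading 1 we have: an odd number of 0s has been read so far → q1
A string is accepted iff it ends in {q0}, i.e. an even number of 0s has been read so far.
Language: All binary strings with an even number of 0s

Final answer: All binary strings with an even number of 0s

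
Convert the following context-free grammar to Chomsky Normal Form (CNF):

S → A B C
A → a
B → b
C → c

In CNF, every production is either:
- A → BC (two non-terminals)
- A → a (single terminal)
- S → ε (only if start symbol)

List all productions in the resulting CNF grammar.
The grammar has no ε-productions or unit productions to eliminate.
A → a is already in CNF (single terminal) – keep it.
B → b is already in CNF (single terminal) – keep it.
C → c is already in CNF (single terminal) – keep it.
S → A B C has 3 symbols on the right: break it into binary productions S → A X0, X0 → B C.
Resulting CNF grammar (5 productions): A → a; B → b; C → c; S → A X0; X0 → B C

Final answer: A → a; B → b; C → c; S → A X0; X0 → B C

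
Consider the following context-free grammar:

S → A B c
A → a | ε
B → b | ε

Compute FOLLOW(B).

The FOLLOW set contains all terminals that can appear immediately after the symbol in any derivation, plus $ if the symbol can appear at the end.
B occurs in S → A B c, immediately followed by the terminal c. So FOLLOW(B) = {c}.

Final answer: {c}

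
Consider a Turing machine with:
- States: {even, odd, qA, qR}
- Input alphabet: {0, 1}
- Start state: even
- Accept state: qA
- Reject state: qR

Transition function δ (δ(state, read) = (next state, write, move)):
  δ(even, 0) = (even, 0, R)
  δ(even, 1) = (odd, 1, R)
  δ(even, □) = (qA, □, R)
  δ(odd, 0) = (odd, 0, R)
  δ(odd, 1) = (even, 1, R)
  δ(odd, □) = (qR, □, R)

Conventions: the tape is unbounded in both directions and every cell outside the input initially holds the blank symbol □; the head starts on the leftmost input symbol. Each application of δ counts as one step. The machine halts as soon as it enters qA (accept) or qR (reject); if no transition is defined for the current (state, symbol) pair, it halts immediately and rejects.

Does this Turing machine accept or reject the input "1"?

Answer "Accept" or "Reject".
Step 0: [even]1 (head at position 0)
Step 1: δ(even, 1) = (odd, 1, R)  ⊢  1[odd]□ (head at position 1)
Step 2: δ(odd, □) = (qR, □, R)  ⊢  1□[qR]□ (head at position 2)
The machine is in qR, so it halts and rejects.

Final answer: Reject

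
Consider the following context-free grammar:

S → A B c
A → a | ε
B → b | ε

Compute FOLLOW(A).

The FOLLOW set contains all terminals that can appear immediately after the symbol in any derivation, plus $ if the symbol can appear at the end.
A occurs in S → A B c followed by B c. Add FIRST(B) minus ε = {b}; B is nullable (B → ε), so what follows B can also follow A: the terminal c. FOLLOW(A) = {b, c}.

Final answer: {b, c}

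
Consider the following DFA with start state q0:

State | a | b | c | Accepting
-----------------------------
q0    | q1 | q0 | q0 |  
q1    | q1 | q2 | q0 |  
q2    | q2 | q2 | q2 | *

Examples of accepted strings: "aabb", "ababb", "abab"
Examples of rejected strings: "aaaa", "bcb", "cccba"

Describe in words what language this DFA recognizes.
strings over {a,b,c} containing 'ab' as substring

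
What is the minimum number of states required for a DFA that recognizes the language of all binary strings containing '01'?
Language: binary strings containing '01'
Lower bound (Myhill–Nerode): the prefixes ε, 0, 01 are pairwise distinguishable:
  ε vs 01: suffix ε distinguishes them (ε is rejected, 01 is accepted)
  0 vs 01: suffix ε distinguishes them (0 is rejected, 01 is accepted)
  ε vs 0: suffix 1 distinguishes them (ε·1 = 1 is rejected, 0·1 = 01 is accepted)
So any DFA needs at least 3 states.
Upper bound: a DFA with 3 states exists (one state per class above: 'no progress', 'last symbol 0', and 'seen 01' (accepting sink)).
Minimum states: 3

Final answer: 3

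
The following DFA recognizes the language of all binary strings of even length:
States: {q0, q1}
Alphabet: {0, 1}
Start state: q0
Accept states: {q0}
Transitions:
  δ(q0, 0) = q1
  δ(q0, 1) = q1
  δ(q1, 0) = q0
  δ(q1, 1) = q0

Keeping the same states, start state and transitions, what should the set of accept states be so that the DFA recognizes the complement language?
The DFA is complete (every state has a transition on every symbol), so the complement
is recognized by the same DFA with accepting and non-accepting states swapped.
Original accept states: {q0}
Complement accept states = All states - Original accept states
= {q0, q1} - {q0}
= {q1}
Complement language: strings of ODD length

Final answer: {q1}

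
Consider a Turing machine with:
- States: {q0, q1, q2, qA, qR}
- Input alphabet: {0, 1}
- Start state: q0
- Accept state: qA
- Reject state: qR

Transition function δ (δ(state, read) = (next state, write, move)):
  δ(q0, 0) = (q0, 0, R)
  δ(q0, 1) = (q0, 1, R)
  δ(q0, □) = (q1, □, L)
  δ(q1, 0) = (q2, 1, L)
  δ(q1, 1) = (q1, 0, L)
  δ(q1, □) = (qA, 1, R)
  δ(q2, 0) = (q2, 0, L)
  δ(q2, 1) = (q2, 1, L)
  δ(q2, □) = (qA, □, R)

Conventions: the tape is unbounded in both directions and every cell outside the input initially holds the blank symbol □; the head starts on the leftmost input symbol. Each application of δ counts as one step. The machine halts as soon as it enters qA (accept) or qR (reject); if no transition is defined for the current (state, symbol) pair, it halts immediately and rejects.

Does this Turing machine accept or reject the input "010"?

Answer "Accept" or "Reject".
Step 0: [q0]010 (head at position 0)
Step 1: δ(q0, 0) = (q0, 0, R)  ⊢  0[q0]10 (head at position 1)
Step 2: δ(q0, 1) = (q0, 1, R)  ⊢  01[q0]0 (head at position 2)
Step 3: δ(q0, 0) = (q0, 0, R)  ⊢  010[q0]□ (head at position 3)
Step 4: δ(q0, □) = (q1, □, L)  ⊢  01[q1]0□ (head at position 2)
Step 5: δ(q1, 0) = (q2, 1, L)  ⊢  0[q2]11□ (head at position 1)
Step 6: δ(q2, 1) = (q2, 1, L)  ⊢  [q2]011□ (head at position 0)
Step 7: δ(q2, 0) = (q2, 0, L)  ⊢  [q2]□011□ (head at position -1)
Step 8: δ(q2, □) = (qA, □, R)  ⊢  □[qA]011□ (head at position 0)
The machine is in qA, so it halts and accepts.

Final answer: Accept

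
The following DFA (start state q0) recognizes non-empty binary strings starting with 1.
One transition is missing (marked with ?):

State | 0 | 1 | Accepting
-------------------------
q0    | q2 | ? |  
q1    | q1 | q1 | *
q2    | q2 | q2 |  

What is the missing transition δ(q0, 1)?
q1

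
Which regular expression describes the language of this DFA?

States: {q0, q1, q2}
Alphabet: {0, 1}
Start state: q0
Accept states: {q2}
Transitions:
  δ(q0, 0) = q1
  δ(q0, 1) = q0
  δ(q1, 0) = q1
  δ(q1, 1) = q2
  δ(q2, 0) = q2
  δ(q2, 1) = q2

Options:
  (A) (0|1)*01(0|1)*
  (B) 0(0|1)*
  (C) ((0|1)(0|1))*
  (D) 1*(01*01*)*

Testing sample strings against the DFA:
  '11100' -> rejected
  '01' -> accepted
  '01001' -> accepted
  '001' -> accepted
Checking each option for a counterexample:
  (A) (0|1)*01(0|1)*: agrees with the DFA on all strings of length ≤ 4
  (B) 0(0|1)*: '0' is rejected by the DFA but matches the regex → eliminated
  (C) ((0|1)(0|1))*: ε is rejected by the DFA but matches the regex → eliminated
  (D) 1*(01*01*)*: ε is rejected by the DFA but matches the regex → eliminated
Only (A) (0|1)*01(0|1)* is consistent with the DFA.

Final answer: (A) (0|1)*01(0|1)*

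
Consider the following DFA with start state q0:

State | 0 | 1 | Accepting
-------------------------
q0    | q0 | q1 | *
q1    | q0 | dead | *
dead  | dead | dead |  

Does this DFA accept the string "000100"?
Start in q0.
Read '0': q0 → q0
Read '0': q0 → q0
Read '0': q0 → q0
Read '1': q0 → q1
Read '0': q1 → q0
Read '0': q0 → q0
Final state q0 is accepting, so the string is accepted.

Final answer: Yes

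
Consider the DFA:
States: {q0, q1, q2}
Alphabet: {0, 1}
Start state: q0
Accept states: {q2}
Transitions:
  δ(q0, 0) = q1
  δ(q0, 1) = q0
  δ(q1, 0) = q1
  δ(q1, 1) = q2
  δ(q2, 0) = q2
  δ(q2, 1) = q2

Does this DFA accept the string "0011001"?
Processing string "0011001":
  q0 --0--> q1
  q1 --0--> q1
  q1 --1--> q2
  q2 --1--> q2
  q2 --0--> q2
  q2 --0--> q2
  q2 --1--> q2
Final state: q2
Accept states: {q2}
q2 is an accept state, so the string is accepted.

Final answer: Yes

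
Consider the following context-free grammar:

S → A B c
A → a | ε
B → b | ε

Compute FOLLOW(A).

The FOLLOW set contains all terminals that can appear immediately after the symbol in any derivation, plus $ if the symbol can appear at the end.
A occurs in S → A B c followed by B c. Add FIRST(B) minus ε = {b}; B is nullable (B → ε), so what follows B can also follow A: the terminal c. FOLLOW(A) = {b, c}.

Final answer: {b, c}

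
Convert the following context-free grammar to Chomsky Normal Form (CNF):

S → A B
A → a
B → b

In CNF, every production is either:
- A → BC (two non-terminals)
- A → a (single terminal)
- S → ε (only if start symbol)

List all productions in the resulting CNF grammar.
The grammar has no ε-productions or unit productions to eliminate.
S → A B is already in CNF (two non-terminals) – keep it.
A → a is already in CNF (single terminal) – keep it.
B → b is already in CNF (single terminal) – keep it.
Resulting CNF grammar (3 productions): A → a; B → b; S → A B

Final answer: A → a; B → b; S → A B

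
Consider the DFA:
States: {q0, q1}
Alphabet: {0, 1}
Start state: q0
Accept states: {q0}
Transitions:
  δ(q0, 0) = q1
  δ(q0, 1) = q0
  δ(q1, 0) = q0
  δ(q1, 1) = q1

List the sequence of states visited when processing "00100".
Starting at q0
Read '0': q0 -> q1
Read '0': q1 -> q0
Read '1': q0 -> q0
Read '0': q0 -> q1
Read '0': q1 -> q0

Final answer: q0 -> q1 -> q0 -> q0 -> q1 -> q0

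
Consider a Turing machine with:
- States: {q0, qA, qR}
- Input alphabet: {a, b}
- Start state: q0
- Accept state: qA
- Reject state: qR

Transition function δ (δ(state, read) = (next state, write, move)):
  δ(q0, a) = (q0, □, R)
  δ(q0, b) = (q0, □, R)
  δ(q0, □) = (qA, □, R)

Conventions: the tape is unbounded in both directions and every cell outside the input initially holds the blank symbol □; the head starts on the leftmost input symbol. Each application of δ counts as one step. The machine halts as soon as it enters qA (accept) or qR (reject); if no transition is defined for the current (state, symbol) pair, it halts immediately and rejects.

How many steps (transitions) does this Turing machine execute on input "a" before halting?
Step 0: [q0]a (head at position 0)
Step 1: δ(q0, a) = (q0, □, R)  ⊢  □[q0]□ (head at position 1)
Step 2: δ(q0, □) = (qA, □, R)  ⊢  □□[qA]□ (head at position 2)
The machine is in qA, so it halts and accepts.
Number of transitions executed: 2.

Final answer: 2 steps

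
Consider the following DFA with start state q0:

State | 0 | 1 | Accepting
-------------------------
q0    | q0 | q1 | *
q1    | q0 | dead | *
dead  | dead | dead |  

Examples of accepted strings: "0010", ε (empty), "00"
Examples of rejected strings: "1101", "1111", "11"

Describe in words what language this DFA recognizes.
binary strings with no two consecutive 1s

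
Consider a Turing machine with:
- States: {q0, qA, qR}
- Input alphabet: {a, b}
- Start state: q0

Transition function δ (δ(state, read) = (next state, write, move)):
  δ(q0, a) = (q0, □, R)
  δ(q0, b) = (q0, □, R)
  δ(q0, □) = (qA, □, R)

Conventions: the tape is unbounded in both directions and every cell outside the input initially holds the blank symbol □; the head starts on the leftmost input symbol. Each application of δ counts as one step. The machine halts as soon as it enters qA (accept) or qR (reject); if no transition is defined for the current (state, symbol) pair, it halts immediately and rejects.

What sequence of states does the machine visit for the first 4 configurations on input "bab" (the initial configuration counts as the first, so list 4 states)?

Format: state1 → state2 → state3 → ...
Step 0: [q0]bab (head at position 0)
Step 1: δ(q0, b) = (q0, □, R)  ⊢  □[q0]ab (head at position 1)
Step 2: δ(q0, a) = (q0, □, R)  ⊢  □□[q0]b (head at position 2)
Step 3: δ(q0, b) = (q0, □, R)  ⊢  □□□[q0]□ (head at position 3)
Reading off the states of these 4 configurations: q0 → q0 → q0 → q0

Final answer: q0 → q0 → q0 → q0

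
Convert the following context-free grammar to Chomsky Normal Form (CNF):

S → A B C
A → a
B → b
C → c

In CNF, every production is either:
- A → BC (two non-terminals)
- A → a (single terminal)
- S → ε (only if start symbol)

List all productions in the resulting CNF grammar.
The grammar has no ε-productions or unit productions to eliminate.
A → a is already in CNF (single terminal) – keep it.
B → b is already in CNF (single terminal) – keep it.
C → c is already in CNF (single terminal) – keep it.
S → A B C has 3 symbols on the right: break it into binary productions S → A X0, X0 → B C.
Resulting CNF grammar (5 productions): A → a; B → b; C → c; S → A X0; X0 → B C

Final answer: A → a; B → b; C → c; S → A X0; X0 → B C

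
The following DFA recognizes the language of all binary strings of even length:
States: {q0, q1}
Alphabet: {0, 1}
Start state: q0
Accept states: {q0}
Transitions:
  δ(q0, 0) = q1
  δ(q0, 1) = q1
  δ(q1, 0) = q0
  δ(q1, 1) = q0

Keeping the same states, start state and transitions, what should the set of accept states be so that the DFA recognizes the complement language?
The DFA is complete (every state has a transition on every symbol), so the complement
is recognized by the same DFA with accepting and non-accepting states swapped.
Original accept states: {q0}
Complement accept states = All states - Original accept states
= {q0, q1} - {q0}
= {q1}
Complement language: strings of ODD length

Final answer: {q1}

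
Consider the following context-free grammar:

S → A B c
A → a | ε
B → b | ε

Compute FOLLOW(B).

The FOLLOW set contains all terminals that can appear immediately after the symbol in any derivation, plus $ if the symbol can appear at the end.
B occurs in S → A B c, immediately followed by the terminal c. So FOLLOW(B) = {c}.

Final answer: {c}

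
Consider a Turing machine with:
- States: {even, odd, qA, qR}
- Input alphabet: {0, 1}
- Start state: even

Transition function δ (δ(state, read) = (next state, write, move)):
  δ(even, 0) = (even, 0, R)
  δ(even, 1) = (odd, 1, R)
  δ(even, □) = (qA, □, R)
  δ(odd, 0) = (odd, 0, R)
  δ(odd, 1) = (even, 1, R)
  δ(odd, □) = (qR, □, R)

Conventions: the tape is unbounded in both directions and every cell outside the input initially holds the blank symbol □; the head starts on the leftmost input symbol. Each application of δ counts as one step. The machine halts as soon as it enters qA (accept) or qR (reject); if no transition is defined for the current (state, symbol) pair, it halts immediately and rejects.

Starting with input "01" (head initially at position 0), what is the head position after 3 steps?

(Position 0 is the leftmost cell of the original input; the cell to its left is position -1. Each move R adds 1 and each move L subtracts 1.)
Step 0: [even]01 (head at position 0)
Step 1: δ(even, 0) = (even, 0, R)  ⊢  0[even]1 (head at position 1)
Step 2: δ(even, 1) = (odd, 1, R)  ⊢  01[odd]□ (head at position 2)
Step 3: δ(odd, □) = (qR, □, R)  ⊢  01□[qR]□ (head at position 3)
Head position after 3 steps: 3

Final answer: Position 3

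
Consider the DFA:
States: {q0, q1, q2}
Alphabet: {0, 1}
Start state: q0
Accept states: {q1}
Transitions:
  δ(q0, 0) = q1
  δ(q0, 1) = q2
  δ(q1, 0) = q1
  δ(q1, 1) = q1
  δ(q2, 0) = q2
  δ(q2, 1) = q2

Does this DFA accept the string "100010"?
Processing string "100010":
  q0 --1--> q2
  q2 --0--> q2
  q2 --0--> q2
  q2 --0--> q2
  q2 --1--> q2
  q2 --0--> q2
Final state: q2
Accept states: {q1}
q2 is not an accept state, so the string is rejected.

Final answer: No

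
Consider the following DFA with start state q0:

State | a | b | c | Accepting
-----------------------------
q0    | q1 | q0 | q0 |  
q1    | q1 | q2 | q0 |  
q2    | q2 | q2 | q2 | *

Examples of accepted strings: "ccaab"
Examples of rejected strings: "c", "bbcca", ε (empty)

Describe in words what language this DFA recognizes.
strings over {a,b,c} containing 'ab' as substring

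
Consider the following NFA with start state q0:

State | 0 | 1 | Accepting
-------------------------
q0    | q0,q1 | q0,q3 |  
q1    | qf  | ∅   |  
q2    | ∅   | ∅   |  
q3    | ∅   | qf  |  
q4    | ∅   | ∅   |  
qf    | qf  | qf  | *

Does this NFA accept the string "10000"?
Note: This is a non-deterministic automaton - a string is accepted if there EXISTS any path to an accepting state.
Track the set of states the NFA could be in: start {q0}
Read '1': {q0} → {q0, q3}
Read '0': {q0, q3} → {q0, q1}
Read '0': {q0, q1} → {q0, q1, qf}
Read '0': {q0, q1, qf} → {q0, q1, qf}
Read '0': {q0, q1, qf} → {q0, q1, qf}
Final set {q0, q1, qf} contains accepting state(s) {qf} → accepted.

Final answer: Yes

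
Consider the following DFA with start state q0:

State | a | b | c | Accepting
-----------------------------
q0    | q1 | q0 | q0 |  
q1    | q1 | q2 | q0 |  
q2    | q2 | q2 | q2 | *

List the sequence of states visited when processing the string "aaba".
q0 → q1 → q1 → q2 → q2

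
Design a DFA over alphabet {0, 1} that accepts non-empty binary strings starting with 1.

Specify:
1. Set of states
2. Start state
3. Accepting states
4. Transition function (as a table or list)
One valid DFA (any DFA recognizing the same language is acceptable):
States: {q0, q1, q2}
Start: q0
Accepting: {q1}
Transitions (accepting states marked with *):
State | 0 | 1 | Accepting
-------------------------
q0    | q2 | q1 |  
q1    | q1 | q1 | *
q2    | q2 | q2 |  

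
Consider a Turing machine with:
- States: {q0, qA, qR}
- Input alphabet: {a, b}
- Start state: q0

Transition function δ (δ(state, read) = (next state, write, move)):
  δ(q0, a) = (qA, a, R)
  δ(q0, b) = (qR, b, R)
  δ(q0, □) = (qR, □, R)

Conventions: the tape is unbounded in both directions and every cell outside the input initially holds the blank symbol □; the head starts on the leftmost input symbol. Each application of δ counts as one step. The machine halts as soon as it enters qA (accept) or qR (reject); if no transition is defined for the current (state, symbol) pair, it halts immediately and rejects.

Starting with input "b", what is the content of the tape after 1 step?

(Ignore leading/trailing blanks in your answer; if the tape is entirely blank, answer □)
Step 0: [q0]b (head at position 0)
Step 1: δ(q0, b) = (qR, b, R)  ⊢  b[qR]□ (head at position 1)
Tape after 1 step (ignoring surrounding blanks): b

Final answer: Tape: b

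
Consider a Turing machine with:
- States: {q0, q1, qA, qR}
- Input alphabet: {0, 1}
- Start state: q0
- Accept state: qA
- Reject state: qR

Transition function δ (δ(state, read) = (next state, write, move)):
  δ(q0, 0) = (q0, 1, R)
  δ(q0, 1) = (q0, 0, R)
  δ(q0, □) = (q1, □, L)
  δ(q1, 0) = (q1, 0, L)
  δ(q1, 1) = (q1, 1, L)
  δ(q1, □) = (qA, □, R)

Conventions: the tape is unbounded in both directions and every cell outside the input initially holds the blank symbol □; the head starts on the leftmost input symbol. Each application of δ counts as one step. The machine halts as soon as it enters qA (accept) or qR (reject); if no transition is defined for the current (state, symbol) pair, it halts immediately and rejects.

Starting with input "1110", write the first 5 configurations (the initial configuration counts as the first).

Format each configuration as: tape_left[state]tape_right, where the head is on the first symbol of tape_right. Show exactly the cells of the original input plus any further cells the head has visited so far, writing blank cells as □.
Step 0: [q0]1110 (head at position 0)
Step 1: δ(q0, 1) = (q0, 0, R)  ⊢  0[q0]110 (head at position 1)
Step 2: δ(q0, 1) = (q0, 0, R)  ⊢  00[q0]10 (head at position 2)
Step 3: δ(q0, 1) = (q0, 0, R)  ⊢  000[q0]0 (head at position 3)
Step 4: δ(q0, 0) = (q0, 1, R)  ⊢  0001[q0]□ (head at position 4)

Final answer: [q0]1110 ⊢ 0[q0]110 ⊢ 00[q0]10 ⊢ 000[q0]0 ⊢ 0001[q0]□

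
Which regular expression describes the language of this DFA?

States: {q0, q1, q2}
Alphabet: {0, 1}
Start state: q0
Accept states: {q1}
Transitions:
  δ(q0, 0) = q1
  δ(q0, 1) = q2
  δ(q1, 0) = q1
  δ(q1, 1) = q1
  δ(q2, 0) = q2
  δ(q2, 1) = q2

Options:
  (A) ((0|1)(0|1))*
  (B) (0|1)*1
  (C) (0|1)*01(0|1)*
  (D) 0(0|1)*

Testing sample strings against the DFA:
  '00010' -> accepted
  '1010' -> rejected
  '11' -> rejected
  '11111' -> rejected
Checking each option for a counterexample:
  (A) ((0|1)(0|1))*: ε is rejected by the DFA but matches the regex → eliminated
  (B) (0|1)*1: '0' is accepted by the DFA but does not match the regex → eliminated
  (C) (0|1)*01(0|1)*: '0' is accepted by the DFA but does not match the regex → eliminated
  (D) 0(0|1)*: agrees with the DFA on all strings of length ≤ 4
Only (D) 0(0|1)* is consistent with the DFA.

Final answer: (D) 0(0|1)*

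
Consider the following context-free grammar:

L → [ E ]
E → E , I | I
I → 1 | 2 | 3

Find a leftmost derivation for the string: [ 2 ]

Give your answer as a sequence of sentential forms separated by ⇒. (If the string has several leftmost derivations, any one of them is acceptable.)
Start with L.
Step 1: the leftmost non-terminal is L; apply L → [ E ]:  [ E ]
Step 2: the leftmost non-terminal is E; apply E → I:  [ I ]
Step 3: the leftmost non-terminal is I; apply I → 2:  [ 2 ]

Final answer: L ⇒ [ E ] ⇒ [ I ] ⇒ [ 2 ]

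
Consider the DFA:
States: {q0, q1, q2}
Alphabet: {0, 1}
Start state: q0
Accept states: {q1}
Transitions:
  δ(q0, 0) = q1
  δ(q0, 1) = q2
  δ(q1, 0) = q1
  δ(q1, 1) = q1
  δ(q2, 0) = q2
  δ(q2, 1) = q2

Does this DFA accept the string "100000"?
Processing string "100000":
  q0 --1--> q2
  q2 --0--> q2
  q2 --0--> q2
  q2 --0--> q2
  q2 --0--> q2
  q2 --0--> q2
Final state: q2
Accept states: {q1}
q2 is not an accept state, so the string is rejected.

Final answer: No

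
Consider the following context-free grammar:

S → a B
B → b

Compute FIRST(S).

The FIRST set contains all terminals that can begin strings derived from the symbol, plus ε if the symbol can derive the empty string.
S has the single production S → a B, whose right-hand side begins with the terminal a. So FIRST(S) = {a}.

Final answer: {a}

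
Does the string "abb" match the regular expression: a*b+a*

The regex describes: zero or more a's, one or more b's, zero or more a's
Yes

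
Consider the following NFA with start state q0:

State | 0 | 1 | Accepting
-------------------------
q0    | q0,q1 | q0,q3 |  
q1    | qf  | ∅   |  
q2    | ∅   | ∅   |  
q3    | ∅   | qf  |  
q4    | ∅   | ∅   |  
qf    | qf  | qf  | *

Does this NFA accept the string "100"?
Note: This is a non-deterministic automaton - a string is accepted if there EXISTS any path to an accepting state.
Track the set of states the NFA could be in: start {q0}
Read '1': {q0} → {q0, q3}
Read '0': {q0, q3} → {q0, q1}
Read '0': {q0, q1} → {q0, q1, qf}
Final set {q0, q1, qf} contains accepting state(s) {qf} → accepted.

Final answer: Yes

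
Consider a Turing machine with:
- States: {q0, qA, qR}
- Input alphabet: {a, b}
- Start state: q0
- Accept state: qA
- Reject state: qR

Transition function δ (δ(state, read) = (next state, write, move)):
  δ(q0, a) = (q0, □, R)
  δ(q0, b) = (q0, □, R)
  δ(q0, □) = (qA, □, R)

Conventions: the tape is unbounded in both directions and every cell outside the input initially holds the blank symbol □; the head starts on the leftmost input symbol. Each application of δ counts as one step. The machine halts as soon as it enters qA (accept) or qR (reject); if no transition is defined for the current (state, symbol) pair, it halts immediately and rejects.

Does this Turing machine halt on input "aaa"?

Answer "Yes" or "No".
Step 0: [q0]aaa (head at position 0)
Step 1: δ(q0, a) = (q0, □, R)  ⊢  □[q0]aa (head at position 1)
Step 2: δ(q0, a) = (q0, □, R)  ⊢  □□[q0]a (head at position 2)
Step 3: δ(q0, a) = (q0, □, R)  ⊢  □□□[q0]□ (head at position 3)
Step 4: δ(q0, □) = (qA, □, R)  ⊢  □□□□[qA]□ (head at position 4)
The machine is in qA, so it halts and accepts.
It halts after 4 steps.

Final answer: Yes - halts after 4 steps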